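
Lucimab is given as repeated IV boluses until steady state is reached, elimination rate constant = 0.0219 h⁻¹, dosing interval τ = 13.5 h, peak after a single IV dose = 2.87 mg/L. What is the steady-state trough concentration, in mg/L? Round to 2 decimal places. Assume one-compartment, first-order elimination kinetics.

e^(−kτ) = e^(−0.02190 × 13.5) = 0.7440
Accumulation ratio R = 1 / (1 − e^(−kτ)) = 1 / (1 − 0.7440) = 3.906
Steady-state trough = C₀ × R × e^(−kτ) = 2.87 × 3.906 × 0.7440 = 8.340 mg/L

8.34 mg/L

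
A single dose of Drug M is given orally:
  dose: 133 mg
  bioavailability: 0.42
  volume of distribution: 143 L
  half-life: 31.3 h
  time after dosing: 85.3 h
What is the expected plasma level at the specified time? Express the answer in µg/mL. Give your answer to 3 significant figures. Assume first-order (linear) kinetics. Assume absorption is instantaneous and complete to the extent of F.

Amount reaching circulation = F × Dose = 0.42 × 133.0 = 55.86 mg
C₀ = F·Dose / Vd = 55.86 / 143 = 0.3906 mg/L
k = ln2 / t½ = 0.693147 / 31.3 = 0.02215 h⁻¹
C = C₀ · e^(−k·t) = 0.3906 × e^(−0.02215 × 85.3)
  = 0.3906 × 0.1512 = 0.05906 mg/L
(0.05906 mg/L = 0.05906 µg/mL)

0.0591 µg/mL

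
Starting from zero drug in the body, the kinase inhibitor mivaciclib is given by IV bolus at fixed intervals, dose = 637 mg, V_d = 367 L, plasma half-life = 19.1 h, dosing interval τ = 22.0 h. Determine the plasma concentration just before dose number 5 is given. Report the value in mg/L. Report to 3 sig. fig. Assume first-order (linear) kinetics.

C₀ per dose = Dose / Vd = 637 / 367 = 1.736 mg/L
k = ln2 / t½ = 0.693147 / 19.1 = 0.03629 h⁻¹
Fraction remaining after one interval: r = e^(−kτ) = e^(−0.03629 × 22.0) = 0.4501
Before dose 5, 4 doses have been given (aged 1τ, 2τ, 3τ, 4τ).
C_trough = C₀ × (r + r² + … + r^4) = C₀ × r(1−r^4)/(1−r)
        = 1.736 × 0.4501 × (1 − 0.04104) / (1 − 0.4501) = 1.363 mg/L

1.36 mg/L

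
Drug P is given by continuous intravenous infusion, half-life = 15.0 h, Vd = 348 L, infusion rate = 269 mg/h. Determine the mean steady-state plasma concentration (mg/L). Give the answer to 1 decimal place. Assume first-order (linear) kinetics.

16.7 mg/L

k = ln2 / t½ = 0.693147 / 15.0 = 0.04621 h⁻¹
CL = k × Vd = 0.04621 × 348 = 16.08 L/h
At steady state Css = R₀ / CL = 269 / 16.08 = 16.73 mg/L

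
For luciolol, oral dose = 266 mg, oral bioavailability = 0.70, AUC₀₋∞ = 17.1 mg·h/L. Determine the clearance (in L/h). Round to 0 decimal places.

CL = F·Dose / AUC = 0.70 × 266 / 17.1 = 10.89 L/h

11 L/h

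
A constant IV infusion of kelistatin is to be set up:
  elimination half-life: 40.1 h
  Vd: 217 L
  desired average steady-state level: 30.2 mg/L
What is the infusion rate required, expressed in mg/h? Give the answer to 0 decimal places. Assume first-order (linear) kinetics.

k = ln2 / t½ = 0.693147 / 40.1 = 0.01729 h⁻¹
CL = k × Vd = 0.01729 × 217 = 3.752 L/h
At steady state, infusion rate R₀ = Css × CL = 30.2 × 3.752 = 113.3 mg/h

113 mg/h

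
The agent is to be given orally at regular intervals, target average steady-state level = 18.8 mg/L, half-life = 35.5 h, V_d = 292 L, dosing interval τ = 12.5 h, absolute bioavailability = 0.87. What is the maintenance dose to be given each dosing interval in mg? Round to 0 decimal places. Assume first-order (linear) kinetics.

k = ln2 / t½ = 0.693147 / 35.5 = 0.01953 h⁻¹
CL = k × Vd = 0.01953 × 292 = 5.703 L/h
At steady state, F × (Dose/τ) = Css × CL.
Dose = Css × CL × τ / F = 18.8 × 5.703 × 12.5 / 0.87 = 1540 mg

1540 mg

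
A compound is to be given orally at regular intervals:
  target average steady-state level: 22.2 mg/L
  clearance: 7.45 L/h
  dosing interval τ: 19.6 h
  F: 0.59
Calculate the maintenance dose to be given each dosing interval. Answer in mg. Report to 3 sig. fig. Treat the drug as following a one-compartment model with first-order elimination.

At steady state, F × (Dose/τ) = Css × CL.
Dose = Css × CL × τ / F = 22.2 × 7.450 × 19.6 / 0.59 = 5494 mg

5490 mg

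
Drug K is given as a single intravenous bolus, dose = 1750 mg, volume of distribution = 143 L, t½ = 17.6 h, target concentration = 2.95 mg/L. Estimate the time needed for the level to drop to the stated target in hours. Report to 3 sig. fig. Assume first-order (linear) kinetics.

C₀ = Dose / Vd = 1750 / 143 = 12.24 mg/L
k = ln2 / t½ = 0.693147 / 17.6 = 0.03938 h⁻¹
t = ln(C₀ / C) / k = ln(12.24 / 2.95) / 0.03938
  = ln(4.149) / 0.03938 = 1.423 / 0.03938 = 36.14 h

36.1 h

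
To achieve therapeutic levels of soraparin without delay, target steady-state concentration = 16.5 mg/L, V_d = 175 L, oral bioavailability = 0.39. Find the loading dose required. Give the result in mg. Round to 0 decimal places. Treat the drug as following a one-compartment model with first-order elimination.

LD = Css × Vd / F = 16.5 × 175 / 0.39 = 7404 mg

7404 mg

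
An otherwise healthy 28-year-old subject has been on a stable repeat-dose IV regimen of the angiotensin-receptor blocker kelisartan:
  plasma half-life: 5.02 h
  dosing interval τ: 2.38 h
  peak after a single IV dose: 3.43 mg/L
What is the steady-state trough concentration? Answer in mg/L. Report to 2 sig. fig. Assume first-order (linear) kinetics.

8.8 mg/L

k = ln2 / t½ = 0.693147 / 5.02 = 0.1381 h⁻¹
e^(−kτ) = e^(−0.1381 × 2.38) = 0.7199
Accumulation ratio R = 1 / (1 − e^(−kτ)) = 1 / (1 − 0.7199) = 3.570
Steady-state trough = C₀ × R × e^(−kτ) = 3.43 × 3.570 × 0.7199 = 8.815 mg/L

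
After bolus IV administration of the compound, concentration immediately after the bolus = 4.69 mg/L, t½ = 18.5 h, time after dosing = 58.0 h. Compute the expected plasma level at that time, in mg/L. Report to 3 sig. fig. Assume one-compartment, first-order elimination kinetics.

0.534 mg/L

k = ln2 / t½ = 0.693147 / 18.5 = 0.03747 h⁻¹
C = C₀ · e^(−k·t) = 4.690 × e^(−0.03747 × 58.0)
  = 4.690 × 0.1138 = 0.5337 mg/L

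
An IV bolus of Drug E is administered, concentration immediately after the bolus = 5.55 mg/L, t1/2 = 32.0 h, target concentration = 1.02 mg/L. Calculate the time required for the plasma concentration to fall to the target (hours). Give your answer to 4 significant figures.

78.21 h

k = ln2 / t½ = 0.693147 / 32.0 = 0.02166 h⁻¹
t = ln(C₀ / C) / k = ln(5.550 / 1.02) / 0.02166
  = ln(5.441) / 0.02166 = 1.694 / 0.02166 = 78.21 h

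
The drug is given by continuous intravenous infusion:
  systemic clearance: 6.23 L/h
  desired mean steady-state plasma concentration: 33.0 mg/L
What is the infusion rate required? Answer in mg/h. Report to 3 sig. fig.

At steady state, infusion rate R₀ = Css × CL = 33.0 × 6.230 = 205.6 mg/h

206 mg/h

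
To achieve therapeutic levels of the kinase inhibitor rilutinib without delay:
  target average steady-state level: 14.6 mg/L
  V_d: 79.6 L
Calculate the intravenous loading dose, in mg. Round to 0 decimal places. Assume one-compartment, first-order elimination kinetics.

LD = Css × Vd = 14.6 × 79.6 = 1162 mg

1162 mg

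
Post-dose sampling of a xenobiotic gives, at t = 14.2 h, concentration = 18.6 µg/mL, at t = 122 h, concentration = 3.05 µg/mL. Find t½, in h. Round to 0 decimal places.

k = ln(C₁/C₂) / (t₂ − t₁) = ln(18.6/3.05) / (122 − 14.2)
  = 1.808 / 107.8 = 0.01677 h⁻¹
t½ = ln2 / k = 0.693147 / 0.01677 = 41.33 h

41 h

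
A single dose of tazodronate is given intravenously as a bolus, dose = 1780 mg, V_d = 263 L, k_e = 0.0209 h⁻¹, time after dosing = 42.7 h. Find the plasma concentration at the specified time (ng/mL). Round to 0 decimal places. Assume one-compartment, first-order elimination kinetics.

2773 ng/mL

C₀ = Dose / Vd = 1780 / 263 = 6.768 mg/L
C = C₀ · e^(−k·t) = 6.768 × e^(−0.02090 × 42.7)
  = 6.768 × 0.4097 = 2.773 mg/L
Convert: 2.773 mg/L × 1000 = 2773 ng/mL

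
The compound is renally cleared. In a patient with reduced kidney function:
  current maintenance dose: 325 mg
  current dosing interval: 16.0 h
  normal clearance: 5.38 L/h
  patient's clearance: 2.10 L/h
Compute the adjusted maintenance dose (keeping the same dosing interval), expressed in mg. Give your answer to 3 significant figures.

127 mg

To keep the same average steady-state level, dosing rate must scale with clearance.
CL ratio = 2.10 / 5.38 = 0.3903
New dose (same interval) = 325 × 0.3903 = 126.8 mg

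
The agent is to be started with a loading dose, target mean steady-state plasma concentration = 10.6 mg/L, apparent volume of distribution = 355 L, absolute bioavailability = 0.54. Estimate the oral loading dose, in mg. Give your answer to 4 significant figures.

6969 mg

LD = Css × Vd / F = 10.6 × 355 / 0.54 = 6969 mg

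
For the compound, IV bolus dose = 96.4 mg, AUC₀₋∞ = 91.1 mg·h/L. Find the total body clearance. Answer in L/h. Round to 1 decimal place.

CL = Dose / AUC = 96.4 / 91.1 = 1.058 L/h

1.1 L/h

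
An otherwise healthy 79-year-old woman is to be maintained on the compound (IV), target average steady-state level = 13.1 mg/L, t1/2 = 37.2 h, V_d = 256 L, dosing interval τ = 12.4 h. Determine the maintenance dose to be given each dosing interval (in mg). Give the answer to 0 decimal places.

775 mg

k = ln2 / t½ = 0.693147 / 37.2 = 0.01863 h⁻¹
CL = k × Vd = 0.01863 × 256 = 4.769 L/h
At steady state, Dose/τ = Css × CL.
Dose = Css × CL × τ = 13.1 × 4.769 × 12.4 = 774.7 mg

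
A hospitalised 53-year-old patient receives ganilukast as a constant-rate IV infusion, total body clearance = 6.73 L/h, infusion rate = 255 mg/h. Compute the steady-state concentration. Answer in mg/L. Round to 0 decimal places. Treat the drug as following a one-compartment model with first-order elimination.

38 mg/L

At steady state Css = R₀ / CL = 255 / 6.730 = 37.89 mg/L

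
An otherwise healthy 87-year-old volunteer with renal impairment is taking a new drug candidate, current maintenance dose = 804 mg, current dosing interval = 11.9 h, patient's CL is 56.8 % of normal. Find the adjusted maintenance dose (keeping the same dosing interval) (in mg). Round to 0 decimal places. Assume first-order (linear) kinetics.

To keep the same average steady-state level, dosing rate must scale with clearance.
CL ratio = 56.8 / 100 = 0.5680
New dose (same interval) = 804 × 0.5680 = 456.7 mg

457 mg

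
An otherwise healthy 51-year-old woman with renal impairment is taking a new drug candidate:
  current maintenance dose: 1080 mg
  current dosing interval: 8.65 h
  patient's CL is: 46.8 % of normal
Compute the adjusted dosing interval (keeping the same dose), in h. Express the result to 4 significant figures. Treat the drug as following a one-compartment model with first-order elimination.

To keep the same average steady-state level, dosing rate must scale with clearance.
CL ratio = 46.8 / 100 = 0.4680
New interval (same dose) = 8.65 / 0.4680 = 18.48 h

18.48 h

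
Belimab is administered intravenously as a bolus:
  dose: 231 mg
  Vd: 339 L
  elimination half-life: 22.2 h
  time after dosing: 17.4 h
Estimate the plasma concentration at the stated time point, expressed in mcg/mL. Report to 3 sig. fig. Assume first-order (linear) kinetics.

C₀ = Dose / Vd = 231.0 / 339 = 0.6814 mg/L
k = ln2 / t½ = 0.693147 / 22.2 = 0.03122 h⁻¹
C = C₀ · e^(−k·t) = 0.6814 × e^(−0.03122 × 17.4)
  = 0.6814 × 0.5809 = 0.3958 mg/L
(0.3958 mg/L = 0.3958 mcg/mL)

0.396 mcg/mL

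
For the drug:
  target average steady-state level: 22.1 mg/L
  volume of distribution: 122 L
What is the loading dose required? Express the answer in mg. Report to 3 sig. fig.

2700 mg

LD = Css × Vd = 22.1 × 122 = 2696 mg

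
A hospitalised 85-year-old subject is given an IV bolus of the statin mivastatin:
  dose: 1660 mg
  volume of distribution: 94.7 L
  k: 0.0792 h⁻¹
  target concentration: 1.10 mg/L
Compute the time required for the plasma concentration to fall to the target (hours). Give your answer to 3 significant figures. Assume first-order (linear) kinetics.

35.0 h

C₀ = Dose / Vd = 1660 / 94.7 = 17.53 mg/L
t = ln(C₀ / C) / k = ln(17.53 / 1.10) / 0.07920
  = ln(15.94) / 0.07920 = 2.769 / 0.07920 = 34.96 h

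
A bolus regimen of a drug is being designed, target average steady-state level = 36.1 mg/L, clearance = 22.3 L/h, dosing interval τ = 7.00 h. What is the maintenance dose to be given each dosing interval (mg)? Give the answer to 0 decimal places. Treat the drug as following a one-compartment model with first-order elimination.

At steady state, Dose/τ = Css × CL.
Dose = Css × CL × τ = 36.1 × 22.30 × 7.00 = 5635 mg

5635 mg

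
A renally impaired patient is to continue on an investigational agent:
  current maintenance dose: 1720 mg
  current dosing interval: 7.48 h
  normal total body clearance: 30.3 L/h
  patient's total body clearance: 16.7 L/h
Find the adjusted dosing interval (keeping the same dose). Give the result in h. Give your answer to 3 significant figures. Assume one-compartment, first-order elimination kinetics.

13.6 h

To keep the same average steady-state level, dosing rate must scale with clearance.
CL ratio = 16.7 / 30.3 = 0.5512
New interval (same dose) = 7.48 / 0.5512 = 13.57 h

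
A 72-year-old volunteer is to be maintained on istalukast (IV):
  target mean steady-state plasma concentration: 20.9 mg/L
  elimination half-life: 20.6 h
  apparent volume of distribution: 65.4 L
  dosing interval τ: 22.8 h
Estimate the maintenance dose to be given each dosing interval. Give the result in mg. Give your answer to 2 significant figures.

1000 mg

k = ln2 / t½ = 0.693147 / 20.6 = 0.03365 h⁻¹
CL = k × Vd = 0.03365 × 65.4 = 2.201 L/h
At steady state, Dose/τ = Css × CL.
Dose = Css × CL × τ = 20.9 × 2.201 × 22.8 = 1049 mg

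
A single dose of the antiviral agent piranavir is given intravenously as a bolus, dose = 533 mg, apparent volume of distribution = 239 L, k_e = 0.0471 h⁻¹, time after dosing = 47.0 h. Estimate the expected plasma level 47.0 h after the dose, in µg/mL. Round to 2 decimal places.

C₀ = Dose / Vd = 533.0 / 239 = 2.230 mg/L
C = C₀ · e^(−k·t) = 2.230 × e^(−0.04710 × 47.0)
  = 2.230 × 0.1093 = 0.2437 mg/L
(0.2437 mg/L = 0.2437 µg/mL)

0.24 µg/mL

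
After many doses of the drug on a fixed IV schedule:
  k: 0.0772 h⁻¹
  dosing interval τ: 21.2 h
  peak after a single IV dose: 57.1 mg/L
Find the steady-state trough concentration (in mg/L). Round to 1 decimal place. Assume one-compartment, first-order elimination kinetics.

e^(−kτ) = e^(−0.07720 × 21.2) = 0.1946
Accumulation ratio R = 1 / (1 − e^(−kτ)) = 1 / (1 − 0.1946) = 1.242
Steady-state trough = C₀ × R × e^(−kτ) = 57.1 × 1.242 × 0.1946 = 13.80 mg/L

13.8 mg/L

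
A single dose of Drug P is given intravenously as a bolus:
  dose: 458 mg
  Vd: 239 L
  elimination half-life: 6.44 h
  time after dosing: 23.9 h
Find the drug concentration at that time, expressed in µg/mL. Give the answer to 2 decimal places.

C₀ = Dose / Vd = 458.0 / 239 = 1.916 mg/L
k = ln2 / t½ = 0.693147 / 6.44 = 0.1076 h⁻¹
C = C₀ · e^(−k·t) = 1.916 × e^(−0.1076 × 23.9)
  = 1.916 × 0.07641 = 0.1464 mg/L
(0.1464 mg/L = 0.1464 µg/mL)

0.15 µg/mL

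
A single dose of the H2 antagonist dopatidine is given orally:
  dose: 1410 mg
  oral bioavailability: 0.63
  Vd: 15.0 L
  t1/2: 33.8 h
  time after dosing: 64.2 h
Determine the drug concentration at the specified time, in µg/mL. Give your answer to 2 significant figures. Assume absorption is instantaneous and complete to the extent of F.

Amount reaching circulation = F × Dose = 0.63 × 1410 = 888.3 mg
C₀ = F·Dose / Vd = 888.3 / 15.0 = 59.22 mg/L
k = ln2 / t½ = 0.693147 / 33.8 = 0.02051 h⁻¹
C = C₀ · e^(−k·t) = 59.22 × e^(−0.02051 × 64.2)
  = 59.22 × 0.2680 = 15.87 mg/L
(15.87 mg/L = 15.87 µg/mL)

16 µg/mL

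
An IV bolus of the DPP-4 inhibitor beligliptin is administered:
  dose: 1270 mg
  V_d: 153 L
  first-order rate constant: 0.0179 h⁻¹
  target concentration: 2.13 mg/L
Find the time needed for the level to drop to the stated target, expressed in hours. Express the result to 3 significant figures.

76.0 h

C₀ = Dose / Vd = 1270 / 153 = 8.301 mg/L
t = ln(C₀ / C) / k = ln(8.301 / 2.13) / 0.01790
  = ln(3.897) / 0.01790 = 1.360 / 0.01790 = 75.98 h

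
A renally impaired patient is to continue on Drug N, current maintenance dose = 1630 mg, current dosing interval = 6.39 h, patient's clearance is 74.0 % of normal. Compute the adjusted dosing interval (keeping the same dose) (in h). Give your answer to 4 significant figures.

8.635 h

To keep the same average steady-state level, dosing rate must scale with clearance.
CL ratio = 74.0 / 100 = 0.7400
New interval (same dose) = 6.39 / 0.7400 = 8.635 h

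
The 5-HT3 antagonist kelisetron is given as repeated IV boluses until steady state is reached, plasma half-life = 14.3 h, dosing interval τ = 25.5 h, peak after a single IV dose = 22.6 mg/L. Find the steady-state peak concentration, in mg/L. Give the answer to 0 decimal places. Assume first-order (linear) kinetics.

k = ln2 / t½ = 0.693147 / 14.3 = 0.04847 h⁻¹
e^(−kτ) = e^(−0.04847 × 25.5) = 0.2905
Accumulation ratio R = 1 / (1 − e^(−kτ)) = 1 / (1 − 0.2905) = 1.409
Steady-state peak = C₀ × R = 22.6 × 1.409 = 31.84 mg/L

32 mg/L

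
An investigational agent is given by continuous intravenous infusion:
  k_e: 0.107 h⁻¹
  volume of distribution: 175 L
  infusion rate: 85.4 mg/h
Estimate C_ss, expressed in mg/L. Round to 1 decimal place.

CL = k × Vd = 0.1070 × 175 = 18.73 L/h
At steady state Css = R₀ / CL = 85.4 / 18.73 = 4.560 mg/L

4.6 mg/L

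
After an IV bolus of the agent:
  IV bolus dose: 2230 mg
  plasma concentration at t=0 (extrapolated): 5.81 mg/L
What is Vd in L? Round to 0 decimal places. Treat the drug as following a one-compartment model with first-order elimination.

Vd = Dose / C₀ = 2230 / 5.81 = 383.8 L

384 L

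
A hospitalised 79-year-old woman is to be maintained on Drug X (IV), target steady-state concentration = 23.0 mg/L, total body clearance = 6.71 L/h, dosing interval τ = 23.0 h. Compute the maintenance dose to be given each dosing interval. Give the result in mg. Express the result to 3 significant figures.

At steady state, Dose/τ = Css × CL.
Dose = Css × CL × τ = 23.0 × 6.710 × 23.0 = 3550 mg

3550 mg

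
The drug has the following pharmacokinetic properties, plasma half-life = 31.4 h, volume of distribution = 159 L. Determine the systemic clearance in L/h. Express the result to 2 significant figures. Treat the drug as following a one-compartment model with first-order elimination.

3.5 L/h

k = ln2 / t½ = 0.693147 / 31.4 = 0.02207 h⁻¹
CL = k × Vd = 0.02207 × 159 = 3.509 L/h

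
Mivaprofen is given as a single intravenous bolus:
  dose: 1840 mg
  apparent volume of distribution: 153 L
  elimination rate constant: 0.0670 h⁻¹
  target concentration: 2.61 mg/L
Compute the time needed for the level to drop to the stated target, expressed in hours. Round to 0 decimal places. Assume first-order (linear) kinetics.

C₀ = Dose / Vd = 1840 / 153 = 12.03 mg/L
t = ln(C₀ / C) / k = ln(12.03 / 2.61) / 0.06700
  = ln(4.609) / 0.06700 = 1.528 / 0.06700 = 22.81 h

23 h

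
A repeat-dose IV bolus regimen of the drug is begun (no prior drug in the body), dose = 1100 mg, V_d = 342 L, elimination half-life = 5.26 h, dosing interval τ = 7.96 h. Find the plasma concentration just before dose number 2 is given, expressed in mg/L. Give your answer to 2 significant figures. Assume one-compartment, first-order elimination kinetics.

C₀ per dose = Dose / Vd = 1100 / 342 = 3.216 mg/L
k = ln2 / t½ = 0.693147 / 5.26 = 0.1318 h⁻¹
Fraction remaining after one interval: r = e^(−kτ) = e^(−0.1318 × 7.96) = 0.3502
Before dose 2, 1 dose has been given (aged 1τ).
C_trough = C₀ × r = 3.216 × 0.3502 = 1.126 mg/L

1.1 mg/L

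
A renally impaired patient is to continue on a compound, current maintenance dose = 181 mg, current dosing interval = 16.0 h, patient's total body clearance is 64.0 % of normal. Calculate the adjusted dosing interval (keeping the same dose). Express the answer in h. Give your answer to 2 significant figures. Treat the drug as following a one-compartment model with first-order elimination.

To keep the same average steady-state level, dosing rate must scale with clearance.
CL ratio = 64.0 / 100 = 0.6400
New interval (same dose) = 16.0 / 0.6400 = 25.00 h

25 h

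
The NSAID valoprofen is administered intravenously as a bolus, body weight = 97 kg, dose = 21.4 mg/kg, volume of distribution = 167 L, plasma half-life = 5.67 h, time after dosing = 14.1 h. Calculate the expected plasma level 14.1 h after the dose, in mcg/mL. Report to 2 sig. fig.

2.2 mcg/mL

Total dose = 21.4 × 97 = 2076 mg
C₀ = Dose / Vd = 2076 / 167 = 12.43 mg/L
k = ln2 / t½ = 0.693147 / 5.67 = 0.1222 h⁻¹
C = C₀ · e^(−k·t) = 12.43 × e^(−0.1222 × 14.1)
  = 12.43 × 0.1785 = 2.219 mg/L
(2.219 mg/L = 2.219 mcg/mL)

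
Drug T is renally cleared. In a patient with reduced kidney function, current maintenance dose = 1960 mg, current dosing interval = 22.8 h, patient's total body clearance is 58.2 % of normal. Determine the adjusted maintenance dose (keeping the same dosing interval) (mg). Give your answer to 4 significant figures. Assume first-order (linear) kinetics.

1141 mg

To keep the same average steady-state level, dosing rate must scale with clearance.
CL ratio = 58.2 / 100 = 0.5820
New dose (same interval) = 1960 × 0.5820 = 1141 mg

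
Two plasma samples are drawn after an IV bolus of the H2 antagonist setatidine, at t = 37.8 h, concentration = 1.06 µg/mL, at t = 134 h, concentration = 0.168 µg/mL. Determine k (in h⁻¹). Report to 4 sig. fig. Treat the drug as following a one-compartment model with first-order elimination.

0.01915 h⁻¹

k = ln(C₁/C₂) / (t₂ − t₁) = ln(1.06/0.168) / (134 − 37.8)
  = 1.842 / 96.20 = 0.01915 h⁻¹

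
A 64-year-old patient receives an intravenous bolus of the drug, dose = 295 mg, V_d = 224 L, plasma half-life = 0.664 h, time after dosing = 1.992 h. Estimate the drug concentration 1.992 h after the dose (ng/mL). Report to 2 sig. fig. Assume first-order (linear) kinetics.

C₀ = Dose / Vd = 295.0 / 224 = 1.317 mg/L
k = ln2 / t½ = 0.693147 / 0.664 = 1.044 h⁻¹
t / t½ = 1.992 / 0.664 = 3 half-lives
C = C₀ × (1/2)^3 = 1.317 × 0.1250 = 0.1646 mg/L
Convert: 0.1646 mg/L × 1000 = 164.6 ng/mL

160 ng/mL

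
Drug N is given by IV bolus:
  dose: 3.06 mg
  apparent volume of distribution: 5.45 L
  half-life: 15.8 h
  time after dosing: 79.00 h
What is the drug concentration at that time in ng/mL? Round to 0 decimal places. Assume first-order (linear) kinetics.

18 ng/mL

C₀ = Dose / Vd = 3.060 / 5.45 = 0.5615 mg/L
k = ln2 / t½ = 0.693147 / 15.8 = 0.04387 h⁻¹
t / t½ = 79.00 / 15.8 = 5 half-lives
C = C₀ × (1/2)^5 = 0.5615 × 0.03125 = 0.01755 mg/L
Convert: 0.01755 mg/L × 1000 = 17.55 ng/mL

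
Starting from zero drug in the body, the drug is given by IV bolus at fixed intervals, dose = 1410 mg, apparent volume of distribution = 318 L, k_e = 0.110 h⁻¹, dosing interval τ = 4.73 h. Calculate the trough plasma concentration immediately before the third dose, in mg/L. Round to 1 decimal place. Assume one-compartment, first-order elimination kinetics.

4.2 mg/L

C₀ per dose = Dose / Vd = 1410 / 318 = 4.434 mg/L
Fraction remaining after one interval: r = e^(−kτ) = e^(−0.1100 × 4.73) = 0.5943
Before dose 3, 2 doses have been given (aged 1τ, 2τ).
C_trough = C₀ × (r + r²) = 4.434 × (0.5943 + 0.3532) = 4.201 mg/L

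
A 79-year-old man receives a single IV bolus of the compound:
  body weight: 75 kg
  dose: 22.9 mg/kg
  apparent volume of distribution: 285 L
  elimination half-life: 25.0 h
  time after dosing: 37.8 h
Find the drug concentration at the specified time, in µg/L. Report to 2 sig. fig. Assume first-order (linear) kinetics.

Total dose = 22.9 × 75 = 1718 mg
C₀ = Dose / Vd = 1718 / 285 = 6.028 mg/L
k = ln2 / t½ = 0.693147 / 25.0 = 0.02773 h⁻¹
C = C₀ · e^(−k·t) = 6.028 × e^(−0.02773 × 37.8)
  = 6.028 × 0.3506 = 2.113 mg/L
Convert: 2.113 mg/L × 1000 = 2113 µg/L

2100 µg/L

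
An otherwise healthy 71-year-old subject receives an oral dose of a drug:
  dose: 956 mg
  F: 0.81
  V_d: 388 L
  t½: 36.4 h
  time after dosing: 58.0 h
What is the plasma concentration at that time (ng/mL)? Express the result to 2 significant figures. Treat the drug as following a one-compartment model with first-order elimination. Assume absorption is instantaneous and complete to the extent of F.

660 ng/mL

Amount reaching circulation = F × Dose = 0.81 × 956.0 = 774.4 mg
C₀ = F·Dose / Vd = 774.4 / 388 = 1.996 mg/L
k = ln2 / t½ = 0.693147 / 36.4 = 0.01904 h⁻¹
C = C₀ · e^(−k·t) = 1.996 × e^(−0.01904 × 58.0)
  = 1.996 × 0.3314 = 0.6615 mg/L
Convert: 0.6615 mg/L × 1000 = 661.5 ng/mL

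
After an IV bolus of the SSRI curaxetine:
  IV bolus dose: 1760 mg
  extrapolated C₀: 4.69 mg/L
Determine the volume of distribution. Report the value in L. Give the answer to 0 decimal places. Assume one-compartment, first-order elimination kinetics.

375 L

Vd = Dose / C₀ = 1760 / 4.69 = 375.3 L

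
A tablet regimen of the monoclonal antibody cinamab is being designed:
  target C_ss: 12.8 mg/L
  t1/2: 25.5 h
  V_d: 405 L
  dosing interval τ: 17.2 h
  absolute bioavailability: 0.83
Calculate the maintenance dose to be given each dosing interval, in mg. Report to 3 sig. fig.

2920 mg

k = ln2 / t½ = 0.693147 / 25.5 = 0.02718 h⁻¹
CL = k × Vd = 0.02718 × 405 = 11.01 L/h
At steady state, F × (Dose/τ) = Css × CL.
Dose = Css × CL × τ / F = 12.8 × 11.01 × 17.2 / 0.83 = 2920 mg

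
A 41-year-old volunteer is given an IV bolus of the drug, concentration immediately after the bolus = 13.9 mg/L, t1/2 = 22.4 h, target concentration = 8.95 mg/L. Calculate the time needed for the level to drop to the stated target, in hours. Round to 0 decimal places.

14 h

k = ln2 / t½ = 0.693147 / 22.4 = 0.03094 h⁻¹
t = ln(C₀ / C) / k = ln(13.90 / 8.95) / 0.03094
  = ln(1.553) / 0.03094 = 0.4402 / 0.03094 = 14.23 h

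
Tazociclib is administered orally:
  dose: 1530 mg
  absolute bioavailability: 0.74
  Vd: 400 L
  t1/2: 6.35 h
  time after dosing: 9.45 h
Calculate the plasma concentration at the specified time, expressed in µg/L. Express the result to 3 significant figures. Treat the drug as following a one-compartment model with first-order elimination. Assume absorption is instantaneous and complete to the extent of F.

Amount reaching circulation = F × Dose = 0.74 × 1530 = 1132 mg
C₀ = F·Dose / Vd = 1132 / 400 = 2.830 mg/L
k = ln2 / t½ = 0.693147 / 6.35 = 0.1092 h⁻¹
C = C₀ · e^(−k·t) = 2.830 × e^(−0.1092 × 9.45)
  = 2.830 × 0.3563 = 1.008 mg/L
Convert: 1.008 mg/L × 1000 = 1008 µg/L

1010 µg/L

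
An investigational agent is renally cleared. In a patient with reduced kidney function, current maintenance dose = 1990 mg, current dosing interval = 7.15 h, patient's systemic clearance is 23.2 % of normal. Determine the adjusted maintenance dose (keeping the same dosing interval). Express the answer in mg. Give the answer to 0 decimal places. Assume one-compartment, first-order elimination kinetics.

462 mg

To keep the same average steady-state level, dosing rate must scale with clearance.
CL ratio = 23.2 / 100 = 0.2320
New dose (same interval) = 1990 × 0.2320 = 461.7 mg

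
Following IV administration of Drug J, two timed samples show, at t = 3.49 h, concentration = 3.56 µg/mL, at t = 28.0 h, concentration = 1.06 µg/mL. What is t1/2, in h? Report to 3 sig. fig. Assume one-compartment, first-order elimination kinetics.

14.0 h

k = ln(C₁/C₂) / (t₂ − t₁) = ln(3.56/1.06) / (28.0 − 3.49)
  = 1.211 / 24.51 = 0.04941 h⁻¹
t½ = ln2 / k = 0.693147 / 0.04941 = 14.03 h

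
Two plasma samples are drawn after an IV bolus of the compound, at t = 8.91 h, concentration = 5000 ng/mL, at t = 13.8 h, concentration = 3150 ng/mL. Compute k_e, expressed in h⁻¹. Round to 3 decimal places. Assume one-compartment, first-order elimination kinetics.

0.094 h⁻¹

k = ln(C₁/C₂) / (t₂ − t₁) = ln(5000/3150) / (13.8 − 8.91)
  = 0.4620 / 4.890 = 0.09448 h⁻¹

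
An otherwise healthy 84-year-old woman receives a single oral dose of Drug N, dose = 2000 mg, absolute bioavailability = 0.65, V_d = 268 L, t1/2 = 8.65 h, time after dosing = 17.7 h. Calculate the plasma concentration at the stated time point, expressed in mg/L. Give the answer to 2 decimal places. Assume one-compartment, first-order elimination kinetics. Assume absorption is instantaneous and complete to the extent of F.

Amount reaching circulation = F × Dose = 0.65 × 2000 = 1300 mg
C₀ = F·Dose / Vd = 1300 / 268 = 4.851 mg/L
k = ln2 / t½ = 0.693147 / 8.65 = 0.08013 h⁻¹
C = C₀ · e^(−k·t) = 4.851 × e^(−0.08013 × 17.7)
  = 4.851 × 0.2421 = 1.174 mg/L

1.17 mg/L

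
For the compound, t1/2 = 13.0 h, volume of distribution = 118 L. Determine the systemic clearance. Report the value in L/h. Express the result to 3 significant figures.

k = ln2 / t½ = 0.693147 / 13.0 = 0.05332 h⁻¹
CL = k × Vd = 0.05332 × 118 = 6.292 L/h

6.29 L/h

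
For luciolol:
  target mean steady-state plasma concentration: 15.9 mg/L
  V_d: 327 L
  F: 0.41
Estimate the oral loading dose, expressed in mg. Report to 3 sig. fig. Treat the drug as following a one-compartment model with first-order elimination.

LD = Css × Vd / F = 15.9 × 327 / 0.41 = 12680 mg

12700 mg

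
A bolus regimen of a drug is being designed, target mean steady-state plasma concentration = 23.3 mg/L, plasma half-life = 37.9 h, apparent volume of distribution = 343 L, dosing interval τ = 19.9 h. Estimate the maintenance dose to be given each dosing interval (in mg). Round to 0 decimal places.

k = ln2 / t½ = 0.693147 / 37.9 = 0.01829 h⁻¹
CL = k × Vd = 0.01829 × 343 = 6.273 L/h
At steady state, Dose/τ = Css × CL.
Dose = Css × CL × τ = 23.3 × 6.273 × 19.9 = 2909 mg

2909 mg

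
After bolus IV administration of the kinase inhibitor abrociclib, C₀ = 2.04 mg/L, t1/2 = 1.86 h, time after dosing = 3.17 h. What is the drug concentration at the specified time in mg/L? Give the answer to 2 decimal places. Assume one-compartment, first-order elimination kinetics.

0.63 mg/L

k = ln2 / t½ = 0.693147 / 1.86 = 0.3727 h⁻¹
C = C₀ · e^(−k·t) = 2.040 × e^(−0.3727 × 3.17)
  = 2.040 × 0.3068 = 0.6259 mg/L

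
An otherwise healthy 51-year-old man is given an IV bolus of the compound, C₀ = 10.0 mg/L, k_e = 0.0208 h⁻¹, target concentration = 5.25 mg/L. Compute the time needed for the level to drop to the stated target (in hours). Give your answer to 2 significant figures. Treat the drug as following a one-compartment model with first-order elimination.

t = ln(C₀ / C) / k = ln(10.00 / 5.25) / 0.02080
  = ln(1.905) / 0.02080 = 0.6445 / 0.02080 = 30.99 h

31 h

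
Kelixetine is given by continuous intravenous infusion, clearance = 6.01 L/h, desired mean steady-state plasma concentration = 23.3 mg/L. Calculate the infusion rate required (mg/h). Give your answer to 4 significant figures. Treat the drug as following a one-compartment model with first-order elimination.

140.0 mg/h

At steady state, infusion rate R₀ = Css × CL = 23.3 × 6.010 = 140.0 mg/h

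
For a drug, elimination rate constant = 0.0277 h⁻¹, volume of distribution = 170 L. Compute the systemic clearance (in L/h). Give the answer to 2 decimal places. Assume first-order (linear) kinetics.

4.71 L/h

CL = k × Vd = 0.0277 × 170 = 4.709 L/h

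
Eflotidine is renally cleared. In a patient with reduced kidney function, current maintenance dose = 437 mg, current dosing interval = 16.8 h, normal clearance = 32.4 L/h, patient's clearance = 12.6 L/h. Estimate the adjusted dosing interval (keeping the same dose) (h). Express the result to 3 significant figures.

43.2 h

To keep the same average steady-state level, dosing rate must scale with clearance.
CL ratio = 12.6 / 32.4 = 0.3889
New interval (same dose) = 16.8 / 0.3889 = 43.20 h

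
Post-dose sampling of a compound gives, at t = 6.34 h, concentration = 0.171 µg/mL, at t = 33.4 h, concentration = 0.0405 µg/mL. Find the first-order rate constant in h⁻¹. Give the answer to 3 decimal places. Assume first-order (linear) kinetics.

0.053 h⁻¹

k = ln(C₁/C₂) / (t₂ − t₁) = ln(0.171/0.0405) / (33.4 − 6.34)
  = 1.440 / 27.06 = 0.05322 h⁻¹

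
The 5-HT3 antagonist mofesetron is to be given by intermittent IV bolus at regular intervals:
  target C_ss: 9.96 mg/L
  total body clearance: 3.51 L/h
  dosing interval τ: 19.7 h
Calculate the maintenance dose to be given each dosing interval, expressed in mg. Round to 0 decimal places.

689 mg

At steady state, Dose/τ = Css × CL.
Dose = Css × CL × τ = 9.96 × 3.510 × 19.7 = 688.7 mg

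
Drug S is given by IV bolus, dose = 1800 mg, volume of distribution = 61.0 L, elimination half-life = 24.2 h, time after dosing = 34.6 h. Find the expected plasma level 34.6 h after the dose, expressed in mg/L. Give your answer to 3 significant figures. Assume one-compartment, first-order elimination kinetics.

C₀ = Dose / Vd = 1800 / 61.0 = 29.51 mg/L
k = ln2 / t½ = 0.693147 / 24.2 = 0.02864 h⁻¹
C = C₀ · e^(−k·t) = 29.51 × e^(−0.02864 × 34.6)
  = 29.51 × 0.3712 = 10.95 mg/L

11.0 mg/L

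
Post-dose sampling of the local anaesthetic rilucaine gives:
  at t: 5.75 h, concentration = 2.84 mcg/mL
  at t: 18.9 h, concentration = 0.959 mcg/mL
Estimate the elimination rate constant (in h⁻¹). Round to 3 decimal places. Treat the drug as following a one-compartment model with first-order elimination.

k = ln(C₁/C₂) / (t₂ − t₁) = ln(2.84/0.959) / (18.9 − 5.75)
  = 1.086 / 13.15 = 0.08259 h⁻¹

0.083 h⁻¹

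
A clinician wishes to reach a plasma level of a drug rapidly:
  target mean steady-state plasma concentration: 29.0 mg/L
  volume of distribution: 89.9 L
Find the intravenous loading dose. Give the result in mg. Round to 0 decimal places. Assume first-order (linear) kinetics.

2607 mg

LD = Css × Vd = 29.0 × 89.9 = 2607 mg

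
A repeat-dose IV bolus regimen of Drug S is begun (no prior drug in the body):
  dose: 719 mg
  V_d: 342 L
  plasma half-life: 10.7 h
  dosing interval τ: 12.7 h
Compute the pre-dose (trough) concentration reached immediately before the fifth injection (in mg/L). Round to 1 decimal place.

C₀ per dose = Dose / Vd = 719 / 342 = 2.102 mg/L
k = ln2 / t½ = 0.693147 / 10.7 = 0.06478 h⁻¹
Fraction remaining after one interval: r = e^(−kτ) = e^(−0.06478 × 12.7) = 0.4392
Before dose 5, 4 doses have been given (aged 1τ, 2τ, 3τ, 4τ).
C_trough = C₀ × (r + r² + … + r^4) = C₀ × r(1−r^4)/(1−r)
        = 2.102 × 0.4392 × (1 − 0.03721) / (1 − 0.4392) = 1.585 mg/L

1.6 mg/L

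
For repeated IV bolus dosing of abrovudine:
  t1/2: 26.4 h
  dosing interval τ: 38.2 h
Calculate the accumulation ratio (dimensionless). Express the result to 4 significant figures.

1.579

k = ln2 / t½ = 0.693147 / 26.4 = 0.02626 h⁻¹
e^(−kτ) = e^(−0.02626 × 38.2) = 0.3667
Accumulation ratio R = 1 / (1 − e^(−kτ)) = 1 / (1 − 0.3667) = 1.579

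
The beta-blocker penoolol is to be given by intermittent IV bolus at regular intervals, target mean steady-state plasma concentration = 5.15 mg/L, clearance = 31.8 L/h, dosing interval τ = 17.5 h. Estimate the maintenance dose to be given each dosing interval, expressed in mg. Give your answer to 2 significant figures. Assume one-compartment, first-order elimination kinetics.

At steady state, Dose/τ = Css × CL.
Dose = Css × CL × τ = 5.15 × 31.80 × 17.5 = 2866 mg

2900 mg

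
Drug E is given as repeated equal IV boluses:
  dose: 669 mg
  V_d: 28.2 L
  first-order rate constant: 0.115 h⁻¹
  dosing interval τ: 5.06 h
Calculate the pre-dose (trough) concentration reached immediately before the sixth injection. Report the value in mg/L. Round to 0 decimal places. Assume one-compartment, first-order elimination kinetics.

28 mg/L

C₀ per dose = Dose / Vd = 669 / 28.2 = 23.72 mg/L
Fraction remaining after one interval: r = e^(−kτ) = e^(−0.1150 × 5.06) = 0.5588
Before dose 6, 5 doses have been given (aged 1τ, 2τ, 3τ, 4τ, 5τ).
C_trough = C₀ × (r + r² + … + r^5) = C₀ × r(1−r^5)/(1−r)
        = 23.72 × 0.5588 × (1 − 0.05449) / (1 − 0.5588) = 28.41 mg/L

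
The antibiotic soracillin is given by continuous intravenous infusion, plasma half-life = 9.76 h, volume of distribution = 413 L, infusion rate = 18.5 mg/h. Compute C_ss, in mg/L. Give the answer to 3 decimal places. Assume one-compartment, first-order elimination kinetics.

0.631 mg/L

k = ln2 / t½ = 0.693147 / 9.76 = 0.07102 h⁻¹
CL = k × Vd = 0.07102 × 413 = 29.33 L/h
At steady state Css = R₀ / CL = 18.5 / 29.33 = 0.6308 mg/L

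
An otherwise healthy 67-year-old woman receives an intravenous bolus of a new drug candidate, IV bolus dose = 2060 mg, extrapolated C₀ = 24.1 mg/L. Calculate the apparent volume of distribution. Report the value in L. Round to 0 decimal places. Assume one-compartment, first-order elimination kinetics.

85 L

Vd = Dose / C₀ = 2060 / 24.1 = 85.48 L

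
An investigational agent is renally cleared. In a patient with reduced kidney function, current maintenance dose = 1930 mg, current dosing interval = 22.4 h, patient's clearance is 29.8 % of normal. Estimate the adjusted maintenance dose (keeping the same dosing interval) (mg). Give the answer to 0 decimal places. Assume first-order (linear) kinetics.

575 mg

To keep the same average steady-state level, dosing rate must scale with clearance.
CL ratio = 29.8 / 100 = 0.2980
New dose (same interval) = 1930 × 0.2980 = 575.1 mg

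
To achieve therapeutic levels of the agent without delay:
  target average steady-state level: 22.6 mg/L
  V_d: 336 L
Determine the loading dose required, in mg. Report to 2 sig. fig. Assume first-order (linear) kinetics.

LD = Css × Vd = 22.6 × 336 = 7594 mg

7600 mg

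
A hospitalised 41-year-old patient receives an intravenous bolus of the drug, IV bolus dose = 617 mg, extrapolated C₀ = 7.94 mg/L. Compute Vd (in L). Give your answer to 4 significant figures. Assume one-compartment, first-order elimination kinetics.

Vd = Dose / C₀ = 617.0 / 7.94 = 77.71 L

77.71 L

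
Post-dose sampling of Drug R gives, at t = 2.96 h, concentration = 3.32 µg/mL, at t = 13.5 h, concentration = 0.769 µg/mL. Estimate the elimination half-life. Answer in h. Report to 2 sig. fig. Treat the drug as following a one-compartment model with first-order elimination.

5.0 h

k = ln(C₁/C₂) / (t₂ − t₁) = ln(3.32/0.769) / (13.5 − 2.96)
  = 1.463 / 10.54 = 0.1388 h⁻¹
t½ = ln2 / k = 0.693147 / 0.1388 = 4.994 h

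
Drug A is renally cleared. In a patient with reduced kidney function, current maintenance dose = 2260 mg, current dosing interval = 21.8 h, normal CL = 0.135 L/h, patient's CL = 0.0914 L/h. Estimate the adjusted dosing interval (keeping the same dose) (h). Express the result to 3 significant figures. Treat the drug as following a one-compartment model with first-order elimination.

32.2 h

To keep the same average steady-state level, dosing rate must scale with clearance.
CL ratio = 0.0914 / 0.135 = 0.6770
New interval (same dose) = 21.8 / 0.6770 = 32.20 h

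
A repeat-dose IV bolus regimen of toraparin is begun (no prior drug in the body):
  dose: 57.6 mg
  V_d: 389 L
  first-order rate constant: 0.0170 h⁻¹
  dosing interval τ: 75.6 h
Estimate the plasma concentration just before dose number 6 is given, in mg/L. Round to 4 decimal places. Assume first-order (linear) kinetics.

C₀ per dose = Dose / Vd = 57.6 / 389 = 0.1481 mg/L
Fraction remaining after one interval: r = e^(−kτ) = e^(−0.01700 × 75.6) = 0.2766
Before dose 6, 5 doses have been given (aged 1τ, 2τ, 3τ, 4τ, 5τ).
C_trough = C₀ × (r + r² + … + r^5) = C₀ × r(1−r^5)/(1−r)
        = 0.1481 × 0.2766 × (1 − 0.001619) / (1 − 0.2766) = 0.05654 mg/L

0.0565 mg/L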